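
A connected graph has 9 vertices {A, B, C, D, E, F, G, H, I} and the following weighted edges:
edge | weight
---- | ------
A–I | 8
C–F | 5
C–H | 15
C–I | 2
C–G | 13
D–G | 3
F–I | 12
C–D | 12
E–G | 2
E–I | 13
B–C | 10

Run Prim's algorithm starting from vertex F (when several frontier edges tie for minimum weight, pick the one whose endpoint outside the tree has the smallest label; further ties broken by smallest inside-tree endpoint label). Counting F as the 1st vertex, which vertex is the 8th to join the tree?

E

Prim, starting at F.
Step 1: frontier [C–F 5, F–I 12] → take C–F (5); add C.
Step 2: frontier [C–I 2, B–C 10, C–D 12, C–G 13, C–H 15, F–I 12] → take C–I (2); add I.
Step 3: frontier [B–C 10, C–D 12, C–G 13, C–H 15, A–I 8, E–I 13] → take A–I (8); add A.
Step 4: frontier [B–C 10, C–D 12, C–G 13, C–H 15, E–I 13] → take B–C (10); add B.
Step 5: frontier [C–D 12, C–G 13, C–H 15, E–I 13] → take C–D (12); add D.
Step 6: frontier [C–G 13, C–H 15, D–G 3, E–I 13] → take D–G (3); add G.
Step 7: frontier [C–H 15, E–G 2, E–I 13] → take E–G (2); add E.
Step 8: frontier [C–H 15] → take C–H (15); add H.
Vertex order: F, C, I, A, B, D, G, E, H. The 8th vertex is E.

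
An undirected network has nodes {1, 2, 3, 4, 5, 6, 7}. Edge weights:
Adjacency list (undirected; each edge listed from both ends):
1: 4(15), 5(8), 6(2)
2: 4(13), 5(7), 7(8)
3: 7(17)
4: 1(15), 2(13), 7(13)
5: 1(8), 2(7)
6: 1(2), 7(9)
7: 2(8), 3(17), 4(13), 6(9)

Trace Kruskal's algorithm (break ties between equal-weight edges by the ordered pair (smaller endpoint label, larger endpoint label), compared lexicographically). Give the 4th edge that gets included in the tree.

2-7

Kruskal: consider edges lightest-first.
1-6 (2): add — endpoints in different components.
2-5 (7): add — endpoints in different components.
1-5 (8): add — endpoints in different components.
2-7 (8): add — endpoints in different components.
6-7 (9): skip — 6 and 7 already connected.
2-4 (13): add — endpoints in different components.
4-7 (13): skip — 4 and 7 already connected.
1-4 (15): skip — 1 and 4 already connected.
3-7 (17): add — endpoints in different components.
The 4th edge added is 2-7.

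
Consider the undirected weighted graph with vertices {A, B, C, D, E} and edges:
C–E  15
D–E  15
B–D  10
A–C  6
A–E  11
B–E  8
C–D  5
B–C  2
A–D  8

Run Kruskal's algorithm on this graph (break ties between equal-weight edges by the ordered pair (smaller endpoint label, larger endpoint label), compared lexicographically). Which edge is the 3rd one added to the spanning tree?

A-C

Kruskal's algorithm — process edges by increasing weight (ties by edge label):
B–C (2): add — endpoints in different components.
C–D (5): add — endpoints in different components.
A–C (6): add — endpoints in different components.
A–D (8): skip — A and D already connected.
B–E (8): add — endpoints in different components.
The 3rd edge added is A–C.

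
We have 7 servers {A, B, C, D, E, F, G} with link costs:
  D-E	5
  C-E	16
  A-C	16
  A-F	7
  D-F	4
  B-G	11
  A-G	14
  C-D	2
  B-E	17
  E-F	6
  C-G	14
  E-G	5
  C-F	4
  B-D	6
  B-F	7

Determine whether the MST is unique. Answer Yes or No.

No

Kruskal's algorithm — process edges by increasing weight (ties by edge label):
C-D (2): add — endpoints in different components.
C-F (4): add — endpoints in different components.
D-F (4): skip — D and F already connected.
D-E (5): add — endpoints in different components.
E-G (5): add — endpoints in different components.
B-D (6): add — endpoints in different components.
E-F (6): skip — E and F already connected.
A-F (7): add — endpoints in different components.
Non-tree edge D-F has weight 4, equal to the heaviest edge on its tree cycle — swapping gives another MST of the same weight. Not unique.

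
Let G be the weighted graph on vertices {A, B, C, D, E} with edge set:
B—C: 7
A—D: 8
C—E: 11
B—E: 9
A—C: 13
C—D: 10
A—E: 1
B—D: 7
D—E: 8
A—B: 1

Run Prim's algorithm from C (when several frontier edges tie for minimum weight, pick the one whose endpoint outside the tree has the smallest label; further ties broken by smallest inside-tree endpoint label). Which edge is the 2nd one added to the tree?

Prim's algorithm from C:
Step 1: cheapest edge leaving the tree is B—C (7); add B.
Step 2: cheapest edge leaving the tree is A—B (1); add A.
Step 3: cheapest edge leaving the tree is A—E (1); add E.
Step 4: cheapest edge leaving the tree is B—D (7); add D.
The 2nd edge added is A—B.

A-B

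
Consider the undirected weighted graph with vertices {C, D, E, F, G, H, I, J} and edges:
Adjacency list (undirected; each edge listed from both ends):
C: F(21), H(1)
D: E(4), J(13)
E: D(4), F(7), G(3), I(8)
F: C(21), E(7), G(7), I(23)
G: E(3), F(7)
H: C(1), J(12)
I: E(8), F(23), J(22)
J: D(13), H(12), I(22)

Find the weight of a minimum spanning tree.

Prim, starting at E.
Step 1: cheapest edge leaving the tree is E G (3); add G.
Step 2: cheapest edge leaving the tree is D E (4); add D.
Step 3: cheapest edge leaving the tree is E F (7); add F.
Step 4: cheapest edge leaving the tree is E I (8); add I.
Step 5: cheapest edge leaving the tree is D J (13); add J.
Step 6: cheapest edge leaving the tree is H J (12); add H.
Step 7: cheapest edge leaving the tree is C H (1); add C.
MST edges: E G, D E, E F, E I, D J, H J, C H; total weight 3+4+7+8+13+12+1 = 48.

48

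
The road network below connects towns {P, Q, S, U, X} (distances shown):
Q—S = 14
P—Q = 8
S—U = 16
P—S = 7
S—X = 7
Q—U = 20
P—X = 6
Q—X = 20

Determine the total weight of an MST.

37

Grow the tree from X using Prim:
Step 1: cheapest edge leaving the tree is P—X (6); add P.
Step 2: cheapest edge leaving the tree is P—S (7); add S.
Step 3: cheapest edge leaving the tree is P—Q (8); add Q.
Step 4: cheapest edge leaving the tree is S—U (16); add U.
MST edges: P—X, P—S, P—Q, S—U; total weight 6+7+8+16 = 37.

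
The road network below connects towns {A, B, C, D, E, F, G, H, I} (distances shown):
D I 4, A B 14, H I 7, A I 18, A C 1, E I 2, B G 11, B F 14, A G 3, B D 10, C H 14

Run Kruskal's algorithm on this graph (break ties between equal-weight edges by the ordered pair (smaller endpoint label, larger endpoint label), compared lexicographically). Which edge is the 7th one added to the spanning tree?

Kruskal's algorithm — process edges by increasing weight (ties by edge label):
A C (1): add — endpoints in different components.
E I (2): add — endpoints in different components.
A G (3): add — endpoints in different components.
D I (4): add — endpoints in different components.
H I (7): add — endpoints in different components.
B D (10): add — endpoints in different components.
B G (11): add — endpoints in different components.
A B (14): skip — A and B already connected.
B F (14): add — endpoints in different components.
The 7th edge added is B G.

B-G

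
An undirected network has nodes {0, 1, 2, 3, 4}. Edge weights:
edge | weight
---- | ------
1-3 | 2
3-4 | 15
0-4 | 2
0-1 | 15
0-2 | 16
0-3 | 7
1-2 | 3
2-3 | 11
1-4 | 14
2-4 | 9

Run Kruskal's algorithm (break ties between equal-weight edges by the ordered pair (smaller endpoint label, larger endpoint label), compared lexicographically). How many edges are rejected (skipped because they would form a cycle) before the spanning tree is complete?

0

Kruskal's algorithm — process edges by increasing weight (ties by edge label):
0-4 (2): add — endpoints in different components.
1-3 (2): add — endpoints in different components.
1-2 (3): add — endpoints in different components.
0-3 (7): add — endpoints in different components.
Edges rejected before the tree was complete: 0.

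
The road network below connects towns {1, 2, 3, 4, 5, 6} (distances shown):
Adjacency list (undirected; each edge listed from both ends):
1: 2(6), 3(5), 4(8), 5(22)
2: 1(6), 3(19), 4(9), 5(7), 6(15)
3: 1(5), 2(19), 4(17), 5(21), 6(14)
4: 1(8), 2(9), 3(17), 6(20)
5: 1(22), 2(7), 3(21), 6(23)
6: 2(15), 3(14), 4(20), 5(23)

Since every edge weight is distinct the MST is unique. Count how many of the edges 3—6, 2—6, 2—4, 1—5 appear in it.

Kruskal: consider edges lightest-first.
1—3 (5): add — endpoints in different components.
1—2 (6): add — endpoints in different components.
2—5 (7): add — endpoints in different components.
1—4 (8): add — endpoints in different components.
2—4 (9): skip — 2 and 4 already connected.
3—6 (14): add — endpoints in different components.
MST edge set: {1—3, 1—2, 2—5, 1—4, 3—6}.
Of the listed edges, {3—6} are in the MST → 1.

1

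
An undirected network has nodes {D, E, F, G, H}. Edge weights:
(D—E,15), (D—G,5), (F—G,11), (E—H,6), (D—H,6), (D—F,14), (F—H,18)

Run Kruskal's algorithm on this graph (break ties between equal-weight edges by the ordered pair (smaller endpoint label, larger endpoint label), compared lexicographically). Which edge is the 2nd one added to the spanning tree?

Kruskal's algorithm — process edges by increasing weight (ties by edge label):
D—G (5): add — endpoints in different components.
D—H (6): add — endpoints in different components.
E—H (6): add — endpoints in different components.
F—G (11): add — endpoints in different components.
The 2nd edge added is D—H.

D-H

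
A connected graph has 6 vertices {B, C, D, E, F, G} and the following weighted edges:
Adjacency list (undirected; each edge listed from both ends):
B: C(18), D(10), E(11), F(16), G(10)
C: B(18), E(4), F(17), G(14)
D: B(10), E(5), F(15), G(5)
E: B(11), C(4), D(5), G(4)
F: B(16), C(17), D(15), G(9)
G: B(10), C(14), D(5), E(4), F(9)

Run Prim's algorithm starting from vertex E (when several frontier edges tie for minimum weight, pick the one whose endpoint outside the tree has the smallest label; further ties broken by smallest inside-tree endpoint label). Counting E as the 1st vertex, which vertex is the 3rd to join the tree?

Prim's algorithm from E:
Step 1: cheapest edge leaving the tree is C-E (4); add C.
Step 2: cheapest edge leaving the tree is E-G (4); add G.
Step 3: cheapest edge leaving the tree is D-E (5); add D.
Step 4: cheapest edge leaving the tree is F-G (9); add F.
Step 5: cheapest edge leaving the tree is B-D (10); add B.
Vertex order: E, C, G, D, F, B. The 3rd vertex is G.

G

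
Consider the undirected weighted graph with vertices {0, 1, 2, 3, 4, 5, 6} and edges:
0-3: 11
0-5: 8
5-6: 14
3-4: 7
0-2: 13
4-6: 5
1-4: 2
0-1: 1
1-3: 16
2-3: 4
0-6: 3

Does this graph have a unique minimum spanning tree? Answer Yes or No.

Kruskal: consider edges lightest-first.
0-1 (1): add. Components now {0,1} {2} {3} {4} {5} {6}
1-4 (2): add. Components now {0,1,4} {2} {3} {5} {6}
0-6 (3): add. Components now {0,1,4,6} {2} {3} {5}
2-3 (4): add. Components now {0,1,4,6} {2,3} {5}
4-6 (5): skip — 4 and 6 already connected.
3-4 (7): add. Components now {0,1,2,3,4,6} {5}
0-5 (8): add. Components now {0,1,2,3,4,5,6}
Every non-tree edge has weight strictly greater than the heaviest edge on the tree path between its endpoints, so the MST is unique.

Yes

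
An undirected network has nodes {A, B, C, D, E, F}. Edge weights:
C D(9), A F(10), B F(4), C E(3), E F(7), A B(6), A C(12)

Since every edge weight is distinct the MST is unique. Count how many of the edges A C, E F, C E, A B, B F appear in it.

Sort edges by weight, then run Kruskal:
C E (3): add. Components now {A} {B} {C,E} {D} {F}
B F (4): add. Components now {A} {B,F} {C,E} {D}
A B (6): add. Components now {A,B,F} {C,E} {D}
E F (7): add. Components now {A,B,C,E,F} {D}
C D (9): add. Components now {A,B,C,D,E,F}
MST edge set: {C E, B F, A B, E F, C D}.
Of the listed edges, {E F, C E, A B, B F} are in the MST → 4.

4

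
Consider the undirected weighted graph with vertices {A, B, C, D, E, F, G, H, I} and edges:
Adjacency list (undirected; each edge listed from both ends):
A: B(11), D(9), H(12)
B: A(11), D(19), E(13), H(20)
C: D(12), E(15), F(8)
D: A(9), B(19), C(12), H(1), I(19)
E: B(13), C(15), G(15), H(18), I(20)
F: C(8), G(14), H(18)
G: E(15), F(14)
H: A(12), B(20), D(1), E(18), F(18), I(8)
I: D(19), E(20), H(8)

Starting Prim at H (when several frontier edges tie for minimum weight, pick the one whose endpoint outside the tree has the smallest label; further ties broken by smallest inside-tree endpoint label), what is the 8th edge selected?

F-G

Prim's algorithm from H:
Step 1: cheapest edge leaving the tree is D H (1); add D.
Step 2: cheapest edge leaving the tree is H I (8); add I.
Step 3: cheapest edge leaving the tree is A D (9); add A.
Step 4: cheapest edge leaving the tree is A B (11); add B.
Step 5: cheapest edge leaving the tree is C D (12); add C.
Step 6: cheapest edge leaving the tree is C F (8); add F.
Step 7: cheapest edge leaving the tree is B E (13); add E.
Step 8: cheapest edge leaving the tree is F G (14); add G.
The 8th edge added is F G.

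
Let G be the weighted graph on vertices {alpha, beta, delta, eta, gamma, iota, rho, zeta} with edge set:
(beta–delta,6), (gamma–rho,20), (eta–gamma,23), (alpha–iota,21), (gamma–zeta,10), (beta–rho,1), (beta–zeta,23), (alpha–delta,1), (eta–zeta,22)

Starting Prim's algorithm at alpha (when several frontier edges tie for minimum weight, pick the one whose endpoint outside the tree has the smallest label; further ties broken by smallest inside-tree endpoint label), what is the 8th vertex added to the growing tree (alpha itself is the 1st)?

eta

Grow the tree from alpha using Prim:
Step 1: frontier [alpha–delta 1, alpha–iota 21] → take alpha–delta (1); add delta.
Step 2: frontier [alpha–iota 21, beta–delta 6] → take beta–delta (6); add beta.
Step 3: frontier [alpha–iota 21, beta–rho 1, beta–zeta 23] → take beta–rho (1); add rho.
Step 4: frontier [alpha–iota 21, beta–zeta 23, gamma–rho 20] → take gamma–rho (20); add gamma.
Step 5: frontier [alpha–iota 21, beta–zeta 23, gamma–zeta 10, eta–gamma 23] → take gamma–zeta (10); add zeta.
Step 6: frontier [alpha–iota 21, eta–gamma 23, eta–zeta 22] → take alpha–iota (21); add iota.
Step 7: frontier [eta–gamma 23, eta–zeta 22] → take eta–zeta (22); add eta.
Vertex order: alpha, delta, beta, rho, gamma, zeta, iota, eta. The 8th vertex is eta.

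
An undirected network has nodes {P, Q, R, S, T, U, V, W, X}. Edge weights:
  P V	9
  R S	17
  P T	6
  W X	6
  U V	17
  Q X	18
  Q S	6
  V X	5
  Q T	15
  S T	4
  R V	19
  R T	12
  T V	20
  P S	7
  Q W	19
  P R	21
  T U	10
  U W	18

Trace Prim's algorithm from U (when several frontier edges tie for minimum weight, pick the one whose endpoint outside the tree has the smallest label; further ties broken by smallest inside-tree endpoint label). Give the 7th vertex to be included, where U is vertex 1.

Grow the tree from U using Prim:
Step 1: cheapest edge leaving the tree is T U (10); add T.
Step 2: cheapest edge leaving the tree is S T (4); add S.
Step 3: cheapest edge leaving the tree is P T (6); add P.
Step 4: cheapest edge leaving the tree is Q S (6); add Q.
Step 5: cheapest edge leaving the tree is P V (9); add V.
Step 6: cheapest edge leaving the tree is V X (5); add X.
Step 7: cheapest edge leaving the tree is W X (6); add W.
Step 8: cheapest edge leaving the tree is R T (12); add R.
Vertex order: U, T, S, P, Q, V, X, W, R. The 7th vertex is X.

X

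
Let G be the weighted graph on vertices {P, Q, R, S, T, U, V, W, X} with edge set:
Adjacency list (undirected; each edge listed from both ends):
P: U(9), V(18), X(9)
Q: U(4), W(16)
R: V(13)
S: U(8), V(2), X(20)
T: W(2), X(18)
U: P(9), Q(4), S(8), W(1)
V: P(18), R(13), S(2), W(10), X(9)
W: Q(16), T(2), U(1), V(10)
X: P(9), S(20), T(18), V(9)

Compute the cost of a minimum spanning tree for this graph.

48

Prim's algorithm from W:
Step 1: frontier [U W 1, T W 2, V W 10, Q W 16] → take U W (1); add U.
Step 2: frontier [Q U 4, S U 8, P U 9, T W 2, V W 10, Q W 16] → take T W (2); add T.
Step 3: frontier [T X 18, Q U 4, S U 8, P U 9, V W 10, Q W 16] → take Q U (4); add Q.
Step 4: frontier [T X 18, S U 8, P U 9, V W 10] → take S U (8); add S.
Step 5: frontier [S V 2, S X 20, T X 18, P U 9, V W 10] → take S V (2); add V.
Step 6: frontier [S X 20, T X 18, P U 9, V X 9, R V 13, P V 18] → take P U (9); add P.
Step 7: frontier [P X 9, S X 20, T X 18, V X 9, R V 13] → take P X (9); add X.
Step 8: frontier [R V 13] → take R V (13); add R.
MST edges: U W, T W, Q U, S U, S V, P U, P X, R V; total weight 1+2+4+8+2+9+9+13 = 48.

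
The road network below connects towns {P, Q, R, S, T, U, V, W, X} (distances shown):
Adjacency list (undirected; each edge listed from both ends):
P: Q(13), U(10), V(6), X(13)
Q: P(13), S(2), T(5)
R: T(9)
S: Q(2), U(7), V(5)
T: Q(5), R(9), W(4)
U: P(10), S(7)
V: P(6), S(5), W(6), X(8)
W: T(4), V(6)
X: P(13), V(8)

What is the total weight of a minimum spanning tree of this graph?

46

Sort edges by weight, then run Kruskal:
Q—S (2): add — endpoints in different components.
T—W (4): add — endpoints in different components.
Q—T (5): add — endpoints in different components.
S—V (5): add — endpoints in different components.
P—V (6): add — endpoints in different components.
V—W (6): skip — W and V already connected.
S—U (7): add — endpoints in different components.
V—X (8): add — endpoints in different components.
R—T (9): add — endpoints in different components.
MST edges: Q—S, T—W, Q—T, S—V, P—V, S—U, V—X, R—T; total weight 2+4+5+5+6+7+8+9 = 46.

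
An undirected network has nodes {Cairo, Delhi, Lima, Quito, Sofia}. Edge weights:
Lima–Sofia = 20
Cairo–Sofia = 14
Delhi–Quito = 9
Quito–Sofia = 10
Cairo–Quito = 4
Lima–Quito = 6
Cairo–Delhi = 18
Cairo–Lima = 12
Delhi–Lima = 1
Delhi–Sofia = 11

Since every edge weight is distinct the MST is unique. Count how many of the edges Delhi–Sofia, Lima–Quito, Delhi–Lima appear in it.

2

Kruskal's algorithm — process edges by increasing weight (ties by edge label):
Delhi–Lima (1): add. Components now {Cairo} {Delhi,Lima} {Quito} {Sofia}
Cairo–Quito (4): add. Components now {Cairo,Quito} {Delhi,Lima} {Sofia}
Lima–Quito (6): add. Components now {Cairo,Delhi,Lima,Quito} {Sofia}
Delhi–Quito (9): skip — Delhi and Quito already connected.
Quito–Sofia (10): add. Components now {Cairo,Delhi,Lima,Quito,Sofia}
MST edge set: {Delhi–Lima, Cairo–Quito, Lima–Quito, Quito–Sofia}.
Of the listed edges, {Lima–Quito, Delhi–Lima} are in the MST → 2.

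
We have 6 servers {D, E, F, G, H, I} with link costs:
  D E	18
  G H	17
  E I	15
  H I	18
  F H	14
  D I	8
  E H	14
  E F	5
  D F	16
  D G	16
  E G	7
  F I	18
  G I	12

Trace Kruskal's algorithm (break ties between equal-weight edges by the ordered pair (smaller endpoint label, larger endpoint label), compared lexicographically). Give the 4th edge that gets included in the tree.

Kruskal's algorithm — process edges by increasing weight (ties by edge label):
E F (5): add. Components now {D} {E,F} {G} {H} {I}
E G (7): add. Components now {D} {E,F,G} {H} {I}
D I (8): add. Components now {D,I} {E,F,G} {H}
G I (12): add. Components now {D,E,F,G,I} {H}
E H (14): add. Components now {D,E,F,G,H,I}
The 4th edge added is G I.

G-I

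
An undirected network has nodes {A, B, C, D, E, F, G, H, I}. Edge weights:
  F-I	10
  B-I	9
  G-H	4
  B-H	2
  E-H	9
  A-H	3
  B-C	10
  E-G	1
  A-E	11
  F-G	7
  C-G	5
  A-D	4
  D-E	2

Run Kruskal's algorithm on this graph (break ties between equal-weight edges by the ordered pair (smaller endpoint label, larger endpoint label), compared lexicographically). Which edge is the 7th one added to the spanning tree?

F-G

Kruskal's algorithm — process edges by increasing weight (ties by edge label):
E-G (1): add — endpoints in different components.
B-H (2): add — endpoints in different components.
D-E (2): add — endpoints in different components.
A-H (3): add — endpoints in different components.
A-D (4): add — endpoints in different components.
G-H (4): skip — G and H already connected.
C-G (5): add — endpoints in different components.
F-G (7): add — endpoints in different components.
B-I (9): add — endpoints in different components.
The 7th edge added is F-G.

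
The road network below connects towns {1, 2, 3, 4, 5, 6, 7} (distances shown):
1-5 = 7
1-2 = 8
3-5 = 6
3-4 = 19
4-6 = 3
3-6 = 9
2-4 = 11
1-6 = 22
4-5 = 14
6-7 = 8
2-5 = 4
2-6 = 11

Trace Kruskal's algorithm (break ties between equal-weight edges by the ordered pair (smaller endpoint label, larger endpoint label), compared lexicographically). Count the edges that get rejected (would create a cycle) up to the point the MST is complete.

1

Sort edges by weight, then run Kruskal:
4-6 (3): add — endpoints in different components.
2-5 (4): add — endpoints in different components.
3-5 (6): add — endpoints in different components.
1-5 (7): add — endpoints in different components.
1-2 (8): skip — 1 and 2 already connected.
6-7 (8): add — endpoints in different components.
3-6 (9): add — endpoints in different components.
Edges rejected before the tree was complete: 1.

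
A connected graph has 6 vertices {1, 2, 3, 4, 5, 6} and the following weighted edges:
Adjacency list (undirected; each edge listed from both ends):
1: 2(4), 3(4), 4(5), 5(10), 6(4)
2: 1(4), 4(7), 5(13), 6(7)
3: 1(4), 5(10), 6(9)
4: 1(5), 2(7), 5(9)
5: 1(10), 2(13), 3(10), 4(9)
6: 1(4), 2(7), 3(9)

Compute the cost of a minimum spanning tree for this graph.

26

Kruskal: consider edges lightest-first.
1-2 (4): add. Components now {1,2} {3} {4} {5} {6}
1-3 (4): add. Components now {1,2,3} {4} {5} {6}
1-6 (4): add. Components now {1,2,3,6} {4} {5}
1-4 (5): add. Components now {1,2,3,4,6} {5}
2-4 (7): skip — 2 and 4 already connected.
2-6 (7): skip — 2 and 6 already connected.
3-6 (9): skip — 3 and 6 already connected.
4-5 (9): add. Components now {1,2,3,4,5,6}
MST edges: 1-2, 1-3, 1-6, 1-4, 4-5; total weight 4+4+4+5+9 = 26.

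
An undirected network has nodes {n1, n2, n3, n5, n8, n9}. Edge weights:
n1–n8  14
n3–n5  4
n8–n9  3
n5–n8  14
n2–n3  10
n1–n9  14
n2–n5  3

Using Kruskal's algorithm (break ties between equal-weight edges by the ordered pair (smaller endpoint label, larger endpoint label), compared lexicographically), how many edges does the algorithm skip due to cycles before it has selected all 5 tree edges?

Sort edges by weight, then run Kruskal:
n2–n5 (3): add. Components now {n9} {n2,n5} {n1} {n3} {n8}
n8–n9 (3): add. Components now {n8,n9} {n2,n5} {n1} {n3}
n3–n5 (4): add. Components now {n8,n9} {n2,n3,n5} {n1}
n2–n3 (10): skip — n2 and n3 already connected.
n1–n8 (14): add. Components now {n1,n8,n9} {n2,n3,n5}
n1–n9 (14): skip — n9 and n1 already connected.
n5–n8 (14): add. Components now {n1,n2,n3,n5,n8,n9}
Edges rejected before the tree was complete: 2.

2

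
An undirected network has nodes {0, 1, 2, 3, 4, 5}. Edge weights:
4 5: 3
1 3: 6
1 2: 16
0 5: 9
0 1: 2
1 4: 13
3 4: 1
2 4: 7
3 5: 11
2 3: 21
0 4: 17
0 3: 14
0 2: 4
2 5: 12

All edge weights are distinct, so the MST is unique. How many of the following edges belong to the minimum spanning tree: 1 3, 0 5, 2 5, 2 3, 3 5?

Sort edges by weight, then run Kruskal:
3 4 (1): add — endpoints in different components.
0 1 (2): add — endpoints in different components.
4 5 (3): add — endpoints in different components.
0 2 (4): add — endpoints in different components.
1 3 (6): add — endpoints in different components.
MST edge set: {3 4, 0 1, 4 5, 0 2, 1 3}.
Of the listed edges, {1 3} are in the MST → 1.

1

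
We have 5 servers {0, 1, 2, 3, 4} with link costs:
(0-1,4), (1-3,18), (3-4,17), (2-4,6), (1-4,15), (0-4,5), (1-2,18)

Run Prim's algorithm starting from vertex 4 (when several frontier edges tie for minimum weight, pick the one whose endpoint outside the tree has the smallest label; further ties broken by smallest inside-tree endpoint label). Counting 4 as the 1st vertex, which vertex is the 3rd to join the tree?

1

Grow the tree from 4 using Prim:
Step 1: cheapest edge leaving the tree is 0-4 (5); add 0.
Step 2: cheapest edge leaving the tree is 0-1 (4); add 1.
Step 3: cheapest edge leaving the tree is 2-4 (6); add 2.
Step 4: cheapest edge leaving the tree is 3-4 (17); add 3.
Vertex order: 4, 0, 1, 2, 3. The 3rd vertex is 1.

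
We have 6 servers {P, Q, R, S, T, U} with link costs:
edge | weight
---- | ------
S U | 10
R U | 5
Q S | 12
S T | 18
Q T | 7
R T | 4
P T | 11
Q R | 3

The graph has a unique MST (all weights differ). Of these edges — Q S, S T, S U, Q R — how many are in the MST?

2

Sort edges by weight, then run Kruskal:
Q R (3): add — endpoints in different components.
R T (4): add — endpoints in different components.
R U (5): add — endpoints in different components.
Q T (7): skip — Q and T already connected.
S U (10): add — endpoints in different components.
P T (11): add — endpoints in different components.
MST edge set: {Q R, R T, R U, S U, P T}.
Of the listed edges, {S U, Q R} are in the MST → 2.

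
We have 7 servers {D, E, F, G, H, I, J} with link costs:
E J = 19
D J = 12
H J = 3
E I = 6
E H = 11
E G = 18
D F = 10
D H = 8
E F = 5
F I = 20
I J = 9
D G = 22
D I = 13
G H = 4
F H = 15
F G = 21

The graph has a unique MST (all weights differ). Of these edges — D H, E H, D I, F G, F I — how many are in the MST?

1

Sort edges by weight, then run Kruskal:
H J (3): add — endpoints in different components.
G H (4): add — endpoints in different components.
E F (5): add — endpoints in different components.
E I (6): add — endpoints in different components.
D H (8): add — endpoints in different components.
I J (9): add — endpoints in different components.
MST edge set: {H J, G H, E F, E I, D H, I J}.
Of the listed edges, {D H} are in the MST → 1.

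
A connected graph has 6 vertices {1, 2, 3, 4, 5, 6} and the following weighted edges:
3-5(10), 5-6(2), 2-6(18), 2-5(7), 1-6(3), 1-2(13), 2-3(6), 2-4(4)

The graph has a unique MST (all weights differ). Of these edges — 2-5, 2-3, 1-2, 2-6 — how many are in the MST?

2

Kruskal: consider edges lightest-first.
5-6 (2): add. Components now {1} {2} {3} {4} {5,6}
1-6 (3): add. Components now {1,5,6} {2} {3} {4}
2-4 (4): add. Components now {1,5,6} {2,4} {3}
2-3 (6): add. Components now {1,5,6} {2,3,4}
2-5 (7): add. Components now {1,2,3,4,5,6}
MST edge set: {5-6, 1-6, 2-4, 2-3, 2-5}.
Of the listed edges, {2-5, 2-3} are in the MST → 2.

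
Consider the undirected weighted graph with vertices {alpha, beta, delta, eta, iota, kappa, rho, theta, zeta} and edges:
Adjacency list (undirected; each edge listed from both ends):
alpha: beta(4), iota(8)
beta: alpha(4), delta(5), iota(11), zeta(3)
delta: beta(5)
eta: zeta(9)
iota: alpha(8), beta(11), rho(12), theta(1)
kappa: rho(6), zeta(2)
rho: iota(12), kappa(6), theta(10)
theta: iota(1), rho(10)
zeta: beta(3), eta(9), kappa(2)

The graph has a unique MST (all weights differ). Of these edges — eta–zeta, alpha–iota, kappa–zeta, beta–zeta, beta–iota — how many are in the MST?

4

Kruskal's algorithm — process edges by increasing weight (ties by edge label):
iota–theta (1): add — endpoints in different components.
kappa–zeta (2): add — endpoints in different components.
beta–zeta (3): add — endpoints in different components.
alpha–beta (4): add — endpoints in different components.
beta–delta (5): add — endpoints in different components.
kappa–rho (6): add — endpoints in different components.
alpha–iota (8): add — endpoints in different components.
eta–zeta (9): add — endpoints in different components.
MST edge set: {iota–theta, kappa–zeta, beta–zeta, alpha–beta, beta–delta, kappa–rho, alpha–iota, eta–zeta}.
Of the listed edges, {eta–zeta, alpha–iota, kappa–zeta, beta–zeta} are in the MST → 4.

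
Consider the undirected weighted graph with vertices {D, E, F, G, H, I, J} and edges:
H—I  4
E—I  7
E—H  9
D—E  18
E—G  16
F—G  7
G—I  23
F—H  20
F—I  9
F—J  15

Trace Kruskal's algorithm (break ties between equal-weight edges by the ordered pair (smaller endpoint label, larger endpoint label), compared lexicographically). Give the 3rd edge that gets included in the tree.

Kruskal: consider edges lightest-first.
H—I (4): add — endpoints in different components.
E—I (7): add — endpoints in different components.
F—G (7): add — endpoints in different components.
E—H (9): skip — E and H already connected.
F—I (9): add — endpoints in different components.
F—J (15): add — endpoints in different components.
E—G (16): skip — E and G already connected.
D—E (18): add — endpoints in different components.
The 3rd edge added is F—G.

F-G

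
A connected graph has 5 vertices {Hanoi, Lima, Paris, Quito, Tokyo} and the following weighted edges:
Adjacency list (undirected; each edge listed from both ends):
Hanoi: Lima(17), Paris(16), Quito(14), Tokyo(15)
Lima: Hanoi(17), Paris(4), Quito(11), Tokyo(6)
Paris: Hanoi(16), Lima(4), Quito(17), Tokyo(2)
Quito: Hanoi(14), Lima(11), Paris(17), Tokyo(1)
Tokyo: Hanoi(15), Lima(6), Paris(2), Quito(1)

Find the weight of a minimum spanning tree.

21

Kruskal's algorithm — process edges by increasing weight (ties by edge label):
Quito—Tokyo (1): add. Components now {Quito,Tokyo} {Paris} {Lima} {Hanoi}
Paris—Tokyo (2): add. Components now {Paris,Quito,Tokyo} {Lima} {Hanoi}
Lima—Paris (4): add. Components now {Lima,Paris,Quito,Tokyo} {Hanoi}
Lima—Tokyo (6): skip — Tokyo and Lima already connected.
Lima—Quito (11): skip — Quito and Lima already connected.
Hanoi—Quito (14): add. Components now {Hanoi,Lima,Paris,Quito,Tokyo}
MST edges: Quito—Tokyo, Paris—Tokyo, Lima—Paris, Hanoi—Quito; total weight 1+2+4+14 = 21.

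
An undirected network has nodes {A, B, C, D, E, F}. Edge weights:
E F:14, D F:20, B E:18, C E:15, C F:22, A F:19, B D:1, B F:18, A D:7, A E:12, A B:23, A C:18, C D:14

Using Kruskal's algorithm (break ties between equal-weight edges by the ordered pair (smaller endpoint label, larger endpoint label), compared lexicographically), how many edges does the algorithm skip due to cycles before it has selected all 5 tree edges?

0

Kruskal's algorithm — process edges by increasing weight (ties by edge label):
B D (1): add. Components now {A} {B,D} {C} {E} {F}
A D (7): add. Components now {A,B,D} {C} {E} {F}
A E (12): add. Components now {A,B,D,E} {C} {F}
C D (14): add. Components now {A,B,C,D,E} {F}
E F (14): add. Components now {A,B,C,D,E,F}
Edges rejected before the tree was complete: 0.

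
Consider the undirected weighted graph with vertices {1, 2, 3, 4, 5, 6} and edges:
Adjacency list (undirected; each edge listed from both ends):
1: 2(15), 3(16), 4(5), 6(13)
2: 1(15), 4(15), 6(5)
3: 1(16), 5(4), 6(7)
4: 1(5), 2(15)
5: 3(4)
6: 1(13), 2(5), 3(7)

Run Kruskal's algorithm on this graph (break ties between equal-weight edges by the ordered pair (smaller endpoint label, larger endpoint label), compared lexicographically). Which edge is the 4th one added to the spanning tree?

Sort edges by weight, then run Kruskal:
3-5 (4): add. Components now {1} {2} {3,5} {4} {6}
1-4 (5): add. Components now {1,4} {2} {3,5} {6}
2-6 (5): add. Components now {1,4} {2,6} {3,5}
3-6 (7): add. Components now {1,4} {2,3,5,6}
1-6 (13): add. Components now {1,2,3,4,5,6}
The 4th edge added is 3-6.

3-6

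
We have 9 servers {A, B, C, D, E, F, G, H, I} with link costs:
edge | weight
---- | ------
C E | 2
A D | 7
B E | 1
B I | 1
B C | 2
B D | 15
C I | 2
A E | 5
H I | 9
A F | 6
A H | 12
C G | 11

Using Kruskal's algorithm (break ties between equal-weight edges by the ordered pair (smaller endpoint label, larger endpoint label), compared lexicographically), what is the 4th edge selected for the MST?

A-E

Sort edges by weight, then run Kruskal:
B E (1): add — endpoints in different components.
B I (1): add — endpoints in different components.
B C (2): add — endpoints in different components.
C E (2): skip — C and E already connected.
C I (2): skip — C and I already connected.
A E (5): add — endpoints in different components.
A F (6): add — endpoints in different components.
A D (7): add — endpoints in different components.
H I (9): add — endpoints in different components.
C G (11): add — endpoints in different components.
The 4th edge added is A E.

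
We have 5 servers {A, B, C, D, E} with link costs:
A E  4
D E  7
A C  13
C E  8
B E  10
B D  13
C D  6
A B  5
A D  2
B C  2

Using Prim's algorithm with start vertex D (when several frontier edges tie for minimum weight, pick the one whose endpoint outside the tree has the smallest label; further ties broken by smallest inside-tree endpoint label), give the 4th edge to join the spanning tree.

Prim's algorithm from D:
Step 1: cheapest edge leaving the tree is A D (2); add A.
Step 2: cheapest edge leaving the tree is A E (4); add E.
Step 3: cheapest edge leaving the tree is A B (5); add B.
Step 4: cheapest edge leaving the tree is B C (2); add C.
The 4th edge added is B C.

B-C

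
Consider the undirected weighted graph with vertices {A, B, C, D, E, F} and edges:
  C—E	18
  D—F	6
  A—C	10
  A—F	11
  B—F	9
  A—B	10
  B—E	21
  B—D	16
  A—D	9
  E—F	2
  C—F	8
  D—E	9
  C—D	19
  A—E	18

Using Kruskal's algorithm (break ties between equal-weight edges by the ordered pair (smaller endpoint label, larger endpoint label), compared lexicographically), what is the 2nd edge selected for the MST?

Kruskal's algorithm — process edges by increasing weight (ties by edge label):
E—F (2): add. Components now {A} {B} {C} {D} {E,F}
D—F (6): add. Components now {A} {B} {C} {D,E,F}
C—F (8): add. Components now {A} {B} {C,D,E,F}
A—D (9): add. Components now {A,C,D,E,F} {B}
B—F (9): add. Components now {A,B,C,D,E,F}
The 2nd edge added is D—F.

D-F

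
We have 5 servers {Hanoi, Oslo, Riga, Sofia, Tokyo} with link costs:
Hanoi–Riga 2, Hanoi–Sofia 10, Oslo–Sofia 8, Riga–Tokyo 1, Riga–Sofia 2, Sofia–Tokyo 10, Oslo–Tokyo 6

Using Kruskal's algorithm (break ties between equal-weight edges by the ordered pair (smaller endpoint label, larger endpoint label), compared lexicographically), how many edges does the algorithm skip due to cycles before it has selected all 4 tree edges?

Kruskal's algorithm — process edges by increasing weight (ties by edge label):
Riga–Tokyo (1): add — endpoints in different components.
Hanoi–Riga (2): add — endpoints in different components.
Riga–Sofia (2): add — endpoints in different components.
Oslo–Tokyo (6): add — endpoints in different components.
Edges rejected before the tree was complete: 0.

0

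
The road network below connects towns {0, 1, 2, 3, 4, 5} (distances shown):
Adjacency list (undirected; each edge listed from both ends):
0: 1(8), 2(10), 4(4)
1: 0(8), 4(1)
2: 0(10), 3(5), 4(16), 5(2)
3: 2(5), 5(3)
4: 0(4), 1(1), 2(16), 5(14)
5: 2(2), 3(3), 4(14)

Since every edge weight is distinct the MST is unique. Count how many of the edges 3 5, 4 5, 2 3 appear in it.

1

Sort edges by weight, then run Kruskal:
1 4 (1): add. Components now {0} {1,4} {2} {3} {5}
2 5 (2): add. Components now {0} {1,4} {2,5} {3}
3 5 (3): add. Components now {0} {1,4} {2,3,5}
0 4 (4): add. Components now {0,1,4} {2,3,5}
2 3 (5): skip — 2 and 3 already connected.
0 1 (8): skip — 0 and 1 already connected.
0 2 (10): add. Components now {0,1,2,3,4,5}
MST edge set: {1 4, 2 5, 3 5, 0 4, 0 2}.
Of the listed edges, {3 5} are in the MST → 1.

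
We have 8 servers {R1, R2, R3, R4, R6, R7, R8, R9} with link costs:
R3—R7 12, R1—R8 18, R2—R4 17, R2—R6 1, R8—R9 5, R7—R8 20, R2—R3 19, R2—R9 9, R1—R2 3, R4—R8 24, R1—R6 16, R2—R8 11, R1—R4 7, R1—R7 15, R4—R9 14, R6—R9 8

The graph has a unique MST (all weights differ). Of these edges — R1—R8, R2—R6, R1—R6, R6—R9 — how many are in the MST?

2

Kruskal's algorithm — process edges by increasing weight (ties by edge label):
R2—R6 (1): add — endpoints in different components.
R1—R2 (3): add — endpoints in different components.
R8—R9 (5): add — endpoints in different components.
R1—R4 (7): add — endpoints in different components.
R6—R9 (8): add — endpoints in different components.
R2—R9 (9): skip — R9 and R2 already connected.
R2—R8 (11): skip — R8 and R2 already connected.
R3—R7 (12): add — endpoints in different components.
R4—R9 (14): skip — R9 and R4 already connected.
R1—R7 (15): add — endpoints in different components.
MST edge set: {R2—R6, R1—R2, R8—R9, R1—R4, R6—R9, R3—R7, R1—R7}.
Of the listed edges, {R2—R6, R6—R9} are in the MST → 2.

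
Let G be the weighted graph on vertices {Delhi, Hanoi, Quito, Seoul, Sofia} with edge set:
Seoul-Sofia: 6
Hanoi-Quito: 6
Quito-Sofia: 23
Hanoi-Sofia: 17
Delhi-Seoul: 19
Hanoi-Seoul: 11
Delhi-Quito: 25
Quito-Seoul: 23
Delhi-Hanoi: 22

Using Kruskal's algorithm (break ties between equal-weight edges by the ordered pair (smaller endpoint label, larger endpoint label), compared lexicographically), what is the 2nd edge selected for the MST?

Seoul-Sofia

Kruskal's algorithm — process edges by increasing weight (ties by edge label):
Hanoi-Quito (6): add. Components now {Sofia} {Hanoi,Quito} {Delhi} {Seoul}
Seoul-Sofia (6): add. Components now {Seoul,Sofia} {Hanoi,Quito} {Delhi}
Hanoi-Seoul (11): add. Components now {Hanoi,Quito,Seoul,Sofia} {Delhi}
Hanoi-Sofia (17): skip — Sofia and Hanoi already connected.
Delhi-Seoul (19): add. Components now {Delhi,Hanoi,Quito,Seoul,Sofia}
The 2nd edge added is Seoul-Sofia.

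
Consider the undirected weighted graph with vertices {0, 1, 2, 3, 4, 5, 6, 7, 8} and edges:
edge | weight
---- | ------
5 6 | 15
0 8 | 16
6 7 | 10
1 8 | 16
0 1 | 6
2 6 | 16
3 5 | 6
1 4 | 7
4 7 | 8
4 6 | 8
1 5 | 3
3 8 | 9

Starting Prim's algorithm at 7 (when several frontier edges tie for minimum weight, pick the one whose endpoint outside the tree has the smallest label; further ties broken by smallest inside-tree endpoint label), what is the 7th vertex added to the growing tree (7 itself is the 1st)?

Grow the tree from 7 using Prim:
Step 1: cheapest edge leaving the tree is 4 7 (8); add 4.
Step 2: cheapest edge leaving the tree is 1 4 (7); add 1.
Step 3: cheapest edge leaving the tree is 1 5 (3); add 5.
Step 4: cheapest edge leaving the tree is 0 1 (6); add 0.
Step 5: cheapest edge leaving the tree is 3 5 (6); add 3.
Step 6: cheapest edge leaving the tree is 4 6 (8); add 6.
Step 7: cheapest edge leaving the tree is 3 8 (9); add 8.
Step 8: cheapest edge leaving the tree is 2 6 (16); add 2.
Vertex order: 7, 4, 1, 5, 0, 3, 6, 8, 2. The 7th vertex is 6.

6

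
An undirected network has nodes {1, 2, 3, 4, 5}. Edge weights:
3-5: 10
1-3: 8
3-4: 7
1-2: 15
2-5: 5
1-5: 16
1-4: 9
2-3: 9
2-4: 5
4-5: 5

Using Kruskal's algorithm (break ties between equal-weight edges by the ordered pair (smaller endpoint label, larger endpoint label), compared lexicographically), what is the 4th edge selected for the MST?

1-3

Kruskal's algorithm — process edges by increasing weight (ties by edge label):
2-4 (5): add — endpoints in different components.
2-5 (5): add — endpoints in different components.
4-5 (5): skip — 4 and 5 already connected.
3-4 (7): add — endpoints in different components.
1-3 (8): add — endpoints in different components.
The 4th edge added is 1-3.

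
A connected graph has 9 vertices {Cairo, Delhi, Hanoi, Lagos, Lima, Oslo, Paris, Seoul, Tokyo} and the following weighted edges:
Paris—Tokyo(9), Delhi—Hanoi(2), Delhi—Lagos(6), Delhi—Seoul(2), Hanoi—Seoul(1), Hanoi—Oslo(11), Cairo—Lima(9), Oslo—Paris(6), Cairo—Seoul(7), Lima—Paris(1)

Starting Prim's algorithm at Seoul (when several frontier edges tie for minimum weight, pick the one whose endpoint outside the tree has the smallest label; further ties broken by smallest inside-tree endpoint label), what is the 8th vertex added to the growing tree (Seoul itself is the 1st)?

Prim, starting at Seoul.
Step 1: cheapest edge leaving the tree is Hanoi—Seoul (1); add Hanoi.
Step 2: cheapest edge leaving the tree is Delhi—Hanoi (2); add Delhi.
Step 3: cheapest edge leaving the tree is Delhi—Lagos (6); add Lagos.
Step 4: cheapest edge leaving the tree is Cairo—Seoul (7); add Cairo.
Step 5: cheapest edge leaving the tree is Cairo—Lima (9); add Lima.
Step 6: cheapest edge leaving the tree is Lima—Paris (1); add Paris.
Step 7: cheapest edge leaving the tree is Oslo—Paris (6); add Oslo.
Step 8: cheapest edge leaving the tree is Paris—Tokyo (9); add Tokyo.
Vertex order: Seoul, Hanoi, Delhi, Lagos, Cairo, Lima, Paris, Oslo, Tokyo. The 8th vertex is Oslo.

Oslo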